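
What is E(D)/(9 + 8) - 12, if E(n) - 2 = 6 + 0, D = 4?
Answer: -196/17 ≈ -11.529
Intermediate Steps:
E(n) = 8 (E(n) = 2 + (6 + 0) = 2 + 6 = 8)
E(D)/(9 + 8) - 12 = 8/(9 + 8) - 12 = 8/17 - 12 = -196/17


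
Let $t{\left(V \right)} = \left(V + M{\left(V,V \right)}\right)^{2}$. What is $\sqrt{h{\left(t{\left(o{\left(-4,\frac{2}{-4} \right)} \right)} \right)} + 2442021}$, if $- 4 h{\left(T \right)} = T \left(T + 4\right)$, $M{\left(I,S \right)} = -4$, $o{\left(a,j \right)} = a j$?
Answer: $7 \sqrt{49837} \approx 1562.7$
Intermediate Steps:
$t{\left(V \right)} = \left(-4 + V\right)^{2}$ ($t{\left(V \right)} = \left(V - 4\right)^{2} = \left(-4 + V\right)^{2}$)
$h{\left(T \right)} = - \frac{T \left(4 + T\right)}{4}$ ($h{\left(T \right)} = - \frac{T \left(T + 4\right)}{4} = - \frac{T \left(4 + T\right)}{4}$)
$\sqrt{h{\left(t{\left(o{\left(-4,\frac{2}{-4} \right)} \right)} \right)} + 2442021} = \sqrt{- \frac{\left(-4 - 4 \frac{2}{-4}\right)^{2} \left(4 + \left(-4 - 4 \frac{2}{-4}\right)^{2}\right)}{4} + 2442021} = \sqrt{- \frac{\left(-4 - 4 \cdot 2 \left(- \frac{1}{4}\right)\right)^{2} \left(4 + \left(-4 - 4 \cdot 2 \left(- \frac{1}{4}\right)\right)^{2}\right)}{4} + 2442021} = \sqrt{- \frac{\left(-4 - -2\right)^{2} \left(4 + \left(-4 - -2\right)^{2}\right)}{4} + 2442021} = \sqrt{- \frac{\left(-4 + 2\right)^{2} \left(4 + \left(-4 + 2\right)^{2}\right)}{4} + 2442021} = \sqrt{- \frac{\left(-2\right)^{2} \left(4 + \left(-2\right)^{2}\right)}{4} + 2442021} = \sqrt{\left(- \frac{1}{4}\right) 4 \left(4 + 4\right) + 2442021} = \sqrt{\left(- \frac{1}{4}\right) 4 \cdot 8 + 2442021} = \sqrt{-8 + 2442021} = \sqrt{2442013} = 7 \sqrt{49837}$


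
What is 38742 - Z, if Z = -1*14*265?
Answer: 42452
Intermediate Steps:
Z = -3710 (Z = -14*265 = -3710)
38742 - Z = 38742 - 1*(-3710) = 38742 + 3710 = 42452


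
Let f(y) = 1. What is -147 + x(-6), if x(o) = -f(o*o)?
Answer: -148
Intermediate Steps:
x(o) = -1 (x(o) = -1*1 = -1)
-147 + x(-6) = -147 - 1 = -148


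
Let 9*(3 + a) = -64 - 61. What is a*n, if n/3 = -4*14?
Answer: 8512/3 ≈ 2837.3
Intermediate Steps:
n = -168 (n = 3*(-4*14) = 3*(-56) = -168)
a = -152/9 (a = -3 + (-64 - 61)/9 = -3 + (⅑)*(-125) = -3 - 125/9 = -152/9 ≈ -16.889)
a*n = -152/9*(-168) = 8512/3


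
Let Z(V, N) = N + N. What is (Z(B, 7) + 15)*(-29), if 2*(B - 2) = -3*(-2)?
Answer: -841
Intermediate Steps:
B = 5 (B = 2 + (-3*(-2))/2 = 2 + (½)*6 = 2 + 3 = 5)
Z(V, N) = 2*N
(Z(B, 7) + 15)*(-29) = (2*7 + 15)*(-29) = (14 + 15)*(-29) = 29*(-29) = -841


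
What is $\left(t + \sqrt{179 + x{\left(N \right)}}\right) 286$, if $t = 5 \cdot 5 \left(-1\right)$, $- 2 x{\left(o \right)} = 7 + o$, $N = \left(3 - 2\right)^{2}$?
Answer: $-7150 + 1430 \sqrt{7} \approx -3366.6$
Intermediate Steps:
$N = 1$ ($N = 1^{2} = 1$)
$x{\left(o \right)} = - \frac{7}{2} - \frac{o}{2}$ ($x{\left(o \right)} = - \frac{7 + o}{2} = - \frac{7}{2} - \frac{o}{2}$)
$t = -25$ ($t = 25 \left(-1\right) = -25$)
$\left(t + \sqrt{179 + x{\left(N \right)}}\right) 286 = \left(-25 + \sqrt{179 - 4}\right) 286 = \left(-25 + \sqrt{175}\right) 286 = \left(-25 + 5 \sqrt{7}\right) 286 = -7150 + 1430 \sqrt{7}$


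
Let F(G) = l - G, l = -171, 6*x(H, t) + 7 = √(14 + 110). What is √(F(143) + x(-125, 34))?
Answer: √(-11346 + 12*√31)/6 ≈ 17.701*I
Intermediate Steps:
x(H, t) = -7/6 + √31/3 (x(H, t) = -7/6 + √(14 + 110)/6 = -7/6 + √124/6 = -7/6 + (2*√31)/6 = -7/6 + √31/3)
F(G) = -171 - G
√(F(143) + x(-125, 34)) = √((-171 - 1*143) + (-7/6 + √31/3)) = √((-171 - 143) + (-7/6 + √31/3)) = √(-314 + (-7/6 + √31/3)) = √(-1891/6 + √31/3)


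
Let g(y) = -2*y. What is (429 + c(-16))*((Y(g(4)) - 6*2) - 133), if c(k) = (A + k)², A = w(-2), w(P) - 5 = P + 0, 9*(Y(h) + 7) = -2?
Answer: -819260/9 ≈ -91029.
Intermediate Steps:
Y(h) = -65/9 (Y(h) = -7 + (⅑)*(-2) = -7 - 2/9 = -65/9)
w(P) = 5 + P (w(P) = 5 + (P + 0) = 5 + P)
A = 3 (A = 5 - 2 = 3)
c(k) = (3 + k)²
(429 + c(-16))*((Y(g(4)) - 6*2) - 133) = (429 + (3 - 16)²)*((-65/9 - 6*2) - 133) = (429 + (-13)²)*((-65/9 - 12) - 133) = (429 + 169)*(-173/9 - 133) = 598*(-1370/9) = -819260/9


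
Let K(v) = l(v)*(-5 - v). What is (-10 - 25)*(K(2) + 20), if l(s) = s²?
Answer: 280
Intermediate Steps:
K(v) = v²*(-5 - v)
(-10 - 25)*(K(2) + 20) = (-10 - 25)*(2²*(-5 - 1*2) + 20) = -35*(4*(-5 - 2) + 20) = -35*(4*(-7) + 20) = -35*(-28 + 20) = -35*(-8) = 280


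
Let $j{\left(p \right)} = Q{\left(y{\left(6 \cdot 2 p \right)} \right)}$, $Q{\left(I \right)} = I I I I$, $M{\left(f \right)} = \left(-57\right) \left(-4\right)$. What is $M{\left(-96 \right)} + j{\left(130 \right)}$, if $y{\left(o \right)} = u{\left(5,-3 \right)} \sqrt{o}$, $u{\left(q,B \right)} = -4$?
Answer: $623001828$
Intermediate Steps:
$M{\left(f \right)} = 228$
$y{\left(o \right)} = - 4 \sqrt{o}$
$Q{\left(I \right)} = I^{4}$ ($Q{\left(I \right)} = I^{2} I I = I^{3} I = I^{4}$)
$j{\left(p \right)} = 36864 p^{2}$ ($j{\left(p \right)} = \left(- 4 \sqrt{6 \cdot 2 p}\right)^{4} = \left(- 4 \sqrt{12 p}\right)^{4} = \left(- 4 \cdot 2 \sqrt{3} \sqrt{p}\right)^{4} = \left(- 8 \sqrt{3} \sqrt{p}\right)^{4} = 36864 p^{2}$)
$M{\left(-96 \right)} + j{\left(130 \right)} = 228 + 36864 \cdot 130^{2} = 228 + 36864 \cdot 16900 = 228 + 623001600 = 623001828$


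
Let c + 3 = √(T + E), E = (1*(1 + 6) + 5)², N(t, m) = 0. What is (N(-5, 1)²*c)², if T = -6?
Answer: 0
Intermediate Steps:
E = 144 (E = (1*7 + 5)² = (7 + 5)² = 12² = 144)
c = -3 + √138 (c = -3 + √(-6 + 144) = -3 + √138 ≈ 8.7473)
(N(-5, 1)²*c)² = (0²*(-3 + √138))² = (0*(-3 + √138))² = 0² = 0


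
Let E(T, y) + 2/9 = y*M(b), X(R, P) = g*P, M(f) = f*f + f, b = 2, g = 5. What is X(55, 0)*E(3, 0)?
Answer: 0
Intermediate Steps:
M(f) = f + f² (M(f) = f² + f = f + f²)
X(R, P) = 5*P
E(T, y) = -2/9 + 6*y (E(T, y) = -2/9 + y*(2*(1 + 2)) = -2/9 + y*(2*3) = -2/9 + y*6 = -2/9 + 6*y)
X(55, 0)*E(3, 0) = (5*0)*(-2/9 + 6*0) = 0*(-2/9 + 0) = 0*(-2/9) = 0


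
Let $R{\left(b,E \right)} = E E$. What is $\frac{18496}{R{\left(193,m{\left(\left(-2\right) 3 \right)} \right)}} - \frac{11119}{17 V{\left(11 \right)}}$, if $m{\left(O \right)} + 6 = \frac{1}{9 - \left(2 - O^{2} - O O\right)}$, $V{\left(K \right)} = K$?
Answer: $\frac{1736220771}{3803393} \approx 456.49$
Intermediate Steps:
$m{\left(O \right)} = -6 + \frac{1}{7 + 2 O^{2}}$ ($m{\left(O \right)} = -6 + \frac{1}{9 - \left(2 - O^{2} - O O\right)} = -6 + \frac{1}{9 + \left(\left(O^{2} + O^{2}\right) - 2\right)} = -6 + \frac{1}{9 + \left(2 O^{2} - 2\right)} = -6 + \frac{1}{9 + \left(-2 + 2 O^{2}\right)} = -6 + \frac{1}{7 + 2 O^{2}}$)
$R{\left(b,E \right)} = E^{2}$
$\frac{18496}{R{\left(193,m{\left(\left(-2\right) 3 \right)} \right)}} - \frac{11119}{17 V{\left(11 \right)}} = \frac{18496}{\left(\frac{-41 - 12 \left(\left(-2\right) 3\right)^{2}}{7 + 2 \left(\left(-2\right) 3\right)^{2}}\right)^{2}} - \frac{11119}{17 \cdot 11} = \frac{18496}{\left(\frac{-41 - 12 \left(-6\right)^{2}}{7 + 2 \left(-6\right)^{2}}\right)^{2}} - \frac{11119}{187} = \frac{18496}{\left(\frac{-41 - 432}{7 + 2 \cdot 36}\right)^{2}} - \frac{11119}{187} = \frac{18496}{\left(\frac{-41 - 432}{7 + 72}\right)^{2}} - \frac{11119}{187} = \frac{18496}{\left(\frac{1}{79} \left(-473\right)\right)^{2}} - \frac{11119}{187} = \frac{18496}{\left(- \frac{473}{79}\right)^{2}} - \frac{11119}{187} = \frac{18496}{\frac{223729}{6241}} - \frac{11119}{187} = 18496 \cdot \frac{6241}{223729} - \frac{11119}{187} = \frac{115433536}{223729} - \frac{11119}{187} = \frac{1736220771}{3803393}$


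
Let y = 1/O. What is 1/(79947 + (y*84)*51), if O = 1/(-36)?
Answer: -1/74277 ≈ -1.3463e-5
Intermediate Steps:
O = -1/36 ≈ -0.027778
y = -36 (y = 1/(-1/36) = -36)
1/(79947 + (y*84)*51) = 1/(79947 - 36*84*51) = 1/(79947 - 3024*51) = 1/(79947 - 154224) = 1/(-74277) = -1/74277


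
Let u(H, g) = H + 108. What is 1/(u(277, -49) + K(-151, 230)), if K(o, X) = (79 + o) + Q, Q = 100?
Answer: 1/413 ≈ 0.0024213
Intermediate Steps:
K(o, X) = 179 + o (K(o, X) = (79 + o) + 100 = 179 + o)
u(H, g) = 108 + H
1/(u(277, -49) + K(-151, 230)) = 1/((108 + 277) + (179 - 151)) = 1/(385 + 28) = 1/413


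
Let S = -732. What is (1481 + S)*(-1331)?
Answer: -996919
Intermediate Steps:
(1481 + S)*(-1331) = (1481 - 732)*(-1331) = 749*(-1331) = -996919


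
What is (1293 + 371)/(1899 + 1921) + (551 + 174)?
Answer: 692791/955 ≈ 725.44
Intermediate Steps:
(1293 + 371)/(1899 + 1921) + (551 + 174) = 1664/3820 + 725 = 1664*(1/3820) + 725 = 416/955 + 725 = 692791/955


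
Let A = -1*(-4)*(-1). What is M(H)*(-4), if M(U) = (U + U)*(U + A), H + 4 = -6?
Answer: -1120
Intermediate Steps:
H = -10 (H = -4 - 6 = -10)
A = -4 (A = 4*(-1) = -4)
M(U) = 2*U*(-4 + U) (M(U) = (U + U)*(U - 4) = (2*U)*(-4 + U) = 2*U*(-4 + U))
M(H)*(-4) = (2*(-10)*(-4 - 10))*(-4) = (2*(-10)*(-14))*(-4) = 280*(-4) = -1120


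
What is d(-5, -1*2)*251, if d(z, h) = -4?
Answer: -1004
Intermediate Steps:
d(-5, -1*2)*251 = -4*251 = -1004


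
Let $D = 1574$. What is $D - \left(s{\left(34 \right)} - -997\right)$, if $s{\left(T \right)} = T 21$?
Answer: $-137$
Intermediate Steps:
$s{\left(T \right)} = 21 T$
$D - \left(s{\left(34 \right)} - -997\right) = 1574 - \left(21 \cdot 34 - -997\right) = 1574 - \left(714 + 997\right) = 1574 - 1711 = -137$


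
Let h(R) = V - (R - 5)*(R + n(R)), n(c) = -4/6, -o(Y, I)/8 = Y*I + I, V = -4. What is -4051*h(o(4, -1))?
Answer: 16779242/3 ≈ 5.5931e+6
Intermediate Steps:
o(Y, I) = -8*I - 8*I*Y (o(Y, I) = -8*(Y*I + I) = -8*(I*Y + I) = -8*(I + I*Y) = -8*I - 8*I*Y)
n(c) = -⅔ (n(c) = -4*⅙ = -⅔)
h(R) = -4 - (-5 + R)*(-⅔ + R) (h(R) = -4 - (R - 5)*(R - ⅔) = -4 - (-5 + R)*(-⅔ + R))
-4051*h(o(4, -1)) = -4051*(-22/3 - (-8*(-1)*(1 + 4))² + 17*(-8*(-1)*(1 + 4))/3) = -4051*(-22/3 - (-8*(-1)*5)² + 17*(-8*(-1)*5)/3) = -4051*(-22/3 - 1*40² + (17/3)*40) = -4051*(-22/3 - 1*1600 + 680/3) = -4051*(-22/3 - 1600 + 680/3) = -4051*(-4142/3) = 16779242/3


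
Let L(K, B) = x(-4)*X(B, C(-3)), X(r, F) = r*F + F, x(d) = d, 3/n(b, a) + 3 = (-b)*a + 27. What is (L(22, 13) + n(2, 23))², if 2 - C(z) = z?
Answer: 37982569/484 ≈ 78476.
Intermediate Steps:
n(b, a) = 3/(24 - a*b) (n(b, a) = 3/(-3 + ((-b)*a + 27)) = 3/(-3 + (-a*b + 27)) = 3/(-3 + (27 - a*b)) = 3/(24 - a*b))
C(z) = 2 - z
X(r, F) = F + F*r (X(r, F) = F*r + F = F + F*r)
L(K, B) = -20 - 20*B (L(K, B) = -4*(2 - 1*(-3))*(1 + B) = -4*(2 + 3)*(1 + B) = -20*(1 + B) = -4*(5 + 5*B) = -20 - 20*B)
(L(22, 13) + n(2, 23))² = ((-20 - 20*13) - 3/(-24 + 23*2))² = ((-20 - 260) - 3/(-24 + 46))² = (-280 - 3/22)² = (-6163/22)² = 37982569/484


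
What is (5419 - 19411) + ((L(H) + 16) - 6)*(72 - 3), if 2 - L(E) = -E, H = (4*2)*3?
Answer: -11508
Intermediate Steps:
H = 24 (H = 8*3 = 24)
L(E) = 2 + E (L(E) = 2 - (-1)*E = 2 + E)
(5419 - 19411) + ((L(H) + 16) - 6)*(72 - 3) = (5419 - 19411) + (((2 + 24) + 16) - 6)*(72 - 3) = -13992 + ((26 + 16) - 6)*69 = -13992 + (42 - 6)*69 = -13992 + 36*69 = -13992 + 2484 = -11508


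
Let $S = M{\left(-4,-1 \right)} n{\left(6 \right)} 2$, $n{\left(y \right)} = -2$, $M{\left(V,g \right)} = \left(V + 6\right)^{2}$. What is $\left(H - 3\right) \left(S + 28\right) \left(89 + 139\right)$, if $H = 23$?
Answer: $54720$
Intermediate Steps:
$M{\left(V,g \right)} = \left(6 + V\right)^{2}$
$S = -16$ ($S = \left(6 - 4\right)^{2} \left(-2\right) 2 = 2^{2} \left(-2\right) 2 = 4 \left(-2\right) 2 = \left(-8\right) 2 = -16$)
$\left(H - 3\right) \left(S + 28\right) \left(89 + 139\right) = \left(23 - 3\right) \left(-16 + 28\right) \left(89 + 139\right) = 20 \cdot 12 \cdot 228 = 240 \cdot 228 = 54720$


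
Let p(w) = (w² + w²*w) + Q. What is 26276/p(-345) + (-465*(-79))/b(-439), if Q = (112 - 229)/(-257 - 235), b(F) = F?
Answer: -246674270818231/2947847404479 ≈ -83.679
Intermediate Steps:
Q = 39/164 (Q = -117/(-492) = -117*(-1/492) = 39/164 ≈ 0.23780)
p(w) = 39/164 + w² + w³ (p(w) = (w² + w²*w) + 39/164 = (w² + w³) + 39/164 = 39/164 + w² + w³)
26276/p(-345) + (-465*(-79))/b(-439) = 26276/(39/164 + (-345)² + (-345)³) - 465*(-79)/(-439) = 26276/(39/164 + 119025 - 41063625) + 36735*(-1/439) = 26276/(-6714914361/164) - 36735/439 = 26276*(-164/6714914361) - 36735/439 = -4309264/6714914361 - 36735/439 = -246674270818231/2947847404479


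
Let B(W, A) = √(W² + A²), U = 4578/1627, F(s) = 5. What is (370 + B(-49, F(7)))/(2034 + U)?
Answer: 300995/1656948 + 1627*√2426/3313896 ≈ 0.20584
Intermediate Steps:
U = 4578/1627 (U = 4578*(1/1627) = 4578/1627 ≈ 2.8138)
B(W, A) = √(A² + W²)
(370 + B(-49, F(7)))/(2034 + U) = (370 + √(5² + (-49)²))/(2034 + 4578/1627) = (370 + √(25 + 2401))/(3313896/1627) = (370 + √2426)*(1627/3313896) = 300995/1656948 + 1627*√2426/3313896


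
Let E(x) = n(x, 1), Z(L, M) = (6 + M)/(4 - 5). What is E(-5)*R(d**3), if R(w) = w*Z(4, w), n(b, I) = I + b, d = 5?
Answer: 65500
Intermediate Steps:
Z(L, M) = -6 - M (Z(L, M) = (6 + M)/(-1) = (6 + M)*(-1) = -6 - M)
R(w) = w*(-6 - w)
E(x) = 1 + x
E(-5)*R(d**3) = (1 - 5)*(-1*5**3*(6 + 5**3)) = -(-4)*125*(6 + 125) = -(-4)*125*131 = -4*(-16375) = 65500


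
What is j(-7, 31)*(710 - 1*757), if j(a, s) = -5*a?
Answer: -1645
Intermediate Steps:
j(-7, 31)*(710 - 1*757) = (-5*(-7))*(710 - 1*757) = 35*(710 - 757) = 35*(-47) = -1645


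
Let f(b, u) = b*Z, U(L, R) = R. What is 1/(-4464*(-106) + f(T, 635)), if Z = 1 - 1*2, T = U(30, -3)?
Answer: 1/473187 ≈ 2.1133e-6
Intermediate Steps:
T = -3
Z = -1 (Z = 1 - 2 = -1)
f(b, u) = -b (f(b, u) = b*(-1) = -b)
1/(-4464*(-106) + f(T, 635)) = 1/(-4464*(-106) - 1*(-3)) = 1/(473184 + 3) = 1/473187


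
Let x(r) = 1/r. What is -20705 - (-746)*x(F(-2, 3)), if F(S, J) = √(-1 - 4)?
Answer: -20705 - 746*I*√5/5 ≈ -20705.0 - 333.62*I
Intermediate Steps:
F(S, J) = I*√5 (F(S, J) = √(-5) = I*√5)
x(r) = 1/r
-20705 - (-746)*x(F(-2, 3)) = -20705 - (-746)/(I*√5) = -20705 - (-746)*(-I*√5/5) = -20705 - 746*I*√5/5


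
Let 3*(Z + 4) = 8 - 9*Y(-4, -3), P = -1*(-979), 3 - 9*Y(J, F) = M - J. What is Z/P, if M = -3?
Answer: -2/979 ≈ -0.0020429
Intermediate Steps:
Y(J, F) = 2/3 + J/9 (Y(J, F) = 1/3 - (-3 - J)/9 = 1/3 + (1/3 + J/9) = 2/3 + J/9)
P = 979
Z = -2 (Z = -4 + (8 - 9*(2/3 + (1/9)*(-4)))/3 = -4 + (8 - 9*(2/3 - 4/9))/3 = -4 + (8 - 9*2/9)/3 = -4 + (8 - 2)/3 = -4 + (1/3)*6 = -4 + 2 = -2)
Z/P = -2/979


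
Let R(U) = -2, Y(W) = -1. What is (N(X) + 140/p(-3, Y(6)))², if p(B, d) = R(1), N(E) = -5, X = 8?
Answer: 5625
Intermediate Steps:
p(B, d) = -2
(N(X) + 140/p(-3, Y(6)))² = (-5 + 140/(-2))² = (-5 + 140*(-½))² = (-5 - 70)² = (-75)² = 5625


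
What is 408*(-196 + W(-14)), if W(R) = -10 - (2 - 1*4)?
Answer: -83232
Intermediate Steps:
W(R) = -8 (W(R) = -10 - (2 - 4) = -10 - 1*(-2) = -10 + 2 = -8)
408*(-196 + W(-14)) = 408*(-196 - 8) = 408*(-204) = -83232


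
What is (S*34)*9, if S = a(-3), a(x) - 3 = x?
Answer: 0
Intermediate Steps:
a(x) = 3 + x
S = 0 (S = 3 - 3 = 0)
(S*34)*9 = (0*34)*9 = 0*9 = 0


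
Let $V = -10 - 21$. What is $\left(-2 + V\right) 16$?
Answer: $-528$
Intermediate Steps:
$V = -31$ ($V = -10 - 21 = -31$)
$\left(-2 + V\right) 16 = \left(-2 - 31\right) 16 = \left(-33\right) 16 = -528$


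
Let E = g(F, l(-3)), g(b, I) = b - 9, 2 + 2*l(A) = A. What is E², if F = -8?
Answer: 289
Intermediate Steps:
l(A) = -1 + A/2
g(b, I) = -9 + b
E = -17 (E = -9 - 8 = -17)
E² = (-17)² = 289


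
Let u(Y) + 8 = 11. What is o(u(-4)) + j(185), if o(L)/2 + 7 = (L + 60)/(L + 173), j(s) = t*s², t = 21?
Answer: 63246631/88 ≈ 7.1871e+5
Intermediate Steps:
u(Y) = 3 (u(Y) = -8 + 11 = 3)
j(s) = 21*s²
o(L) = -14 + 2*(60 + L)/(173 + L) (o(L) = -14 + 2*((L + 60)/(L + 173)) = -14 + 2*((60 + L)/(173 + L)) = -14 + 2*(60 + L)/(173 + L))
o(u(-4)) + j(185) = 2*(-1151 - 6*3)/(173 + 3) + 21*185² = 2*(-1151 - 18)/176 + 21*34225 = 2*(1/176)*(-1169) + 718725 = -1169/88 + 718725 = 63246631/88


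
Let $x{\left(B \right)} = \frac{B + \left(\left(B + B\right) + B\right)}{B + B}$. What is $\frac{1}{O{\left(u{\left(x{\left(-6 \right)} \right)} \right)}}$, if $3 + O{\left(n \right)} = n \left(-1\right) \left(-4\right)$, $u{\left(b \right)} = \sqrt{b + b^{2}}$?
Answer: $\frac{1}{29} + \frac{4 \sqrt{6}}{87} \approx 0.1471$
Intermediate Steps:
$x{\left(B \right)} = 2$ ($x{\left(B \right)} = \frac{B + \left(2 B + B\right)}{2 B} = \left(B + 3 B\right) \frac{1}{2 B} = 4 B \frac{1}{2 B} = 2$)
$O{\left(n \right)} = -3 + 4 n$ ($O{\left(n \right)} = -3 + n \left(-1\right) \left(-4\right) = -3 + - n \left(-4\right) = -3 + 4 n$)
$\frac{1}{O{\left(u{\left(x{\left(-6 \right)} \right)} \right)}} = \frac{1}{-3 + 4 \sqrt{2 \left(1 + 2\right)}} = \frac{1}{-3 + 4 \sqrt{2 \cdot 3}} = \frac{1}{-3 + 4 \sqrt{6}}$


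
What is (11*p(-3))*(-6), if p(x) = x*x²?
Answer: 1782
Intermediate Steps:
p(x) = x³
(11*p(-3))*(-6) = (11*(-3)³)*(-6) = (11*(-27))*(-6) = -297*(-6) = 1782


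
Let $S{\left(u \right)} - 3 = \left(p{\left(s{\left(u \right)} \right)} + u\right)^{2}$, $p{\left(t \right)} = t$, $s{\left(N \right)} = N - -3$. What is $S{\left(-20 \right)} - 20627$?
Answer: $-19255$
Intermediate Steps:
$s{\left(N \right)} = 3 + N$ ($s{\left(N \right)} = N + 3 = 3 + N$)
$S{\left(u \right)} = 3 + \left(3 + 2 u\right)^{2}$ ($S{\left(u \right)} = 3 + \left(\left(3 + u\right) + u\right)^{2} = 3 + \left(3 + 2 u\right)^{2}$)
$S{\left(-20 \right)} - 20627 = \left(3 + \left(3 + 2 \left(-20\right)\right)^{2}\right) - 20627 = \left(3 + \left(3 - 40\right)^{2}\right) - 20627 = \left(3 + \left(-37\right)^{2}\right) - 20627 = \left(3 + 1369\right) - 20627 = 1372 - 20627 = -19255$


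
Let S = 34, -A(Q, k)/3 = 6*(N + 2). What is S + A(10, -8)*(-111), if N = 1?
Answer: 6028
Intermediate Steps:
A(Q, k) = -54 (A(Q, k) = -18*(1 + 2) = -18*3 = -3*18 = -54)
S + A(10, -8)*(-111) = 34 - 54*(-111) = 34 + 5994 = 6028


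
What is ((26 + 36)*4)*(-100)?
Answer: -24800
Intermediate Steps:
((26 + 36)*4)*(-100) = (62*4)*(-100) = 248*(-100) = -24800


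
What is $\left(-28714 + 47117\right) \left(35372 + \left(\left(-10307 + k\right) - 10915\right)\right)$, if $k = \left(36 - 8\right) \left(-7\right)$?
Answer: $256795462$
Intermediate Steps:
$k = -196$ ($k = 28 \left(-7\right) = -196$)
$\left(-28714 + 47117\right) \left(35372 + \left(\left(-10307 + k\right) - 10915\right)\right) = \left(-28714 + 47117\right) \left(35372 - 21418\right) = 18403 \left(35372 - 21418\right) = 18403 \cdot 13954 = 256795462$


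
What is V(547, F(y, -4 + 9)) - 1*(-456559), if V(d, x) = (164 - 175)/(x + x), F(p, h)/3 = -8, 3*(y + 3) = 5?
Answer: 21914843/48 ≈ 4.5656e+5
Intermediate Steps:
y = -4/3 (y = -3 + (1/3)*5 = -3 + 5/3 = -4/3 ≈ -1.3333)
F(p, h) = -24 (F(p, h) = 3*(-8) = -24)
V(d, x) = -11/(2*x) (V(d, x) = -11*1/(2*x) = -11/(2*x))
V(547, F(y, -4 + 9)) - 1*(-456559) = -11/2/(-24) - 1*(-456559) = -11/2*(-1/24) + 456559 = 11/48 + 456559 = 21914843/48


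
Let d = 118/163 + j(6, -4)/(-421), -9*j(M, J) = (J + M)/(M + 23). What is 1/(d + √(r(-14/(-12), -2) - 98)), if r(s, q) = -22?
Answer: 58058491277313/9665722124900434 - 320789699823609*I*√30/19331444249800868 ≈ 0.0060066 - 0.09089*I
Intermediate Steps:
j(M, J) = -(J + M)/(9*(23 + M)) (j(M, J) = -(J + M)/(9*(M + 23)) = -(J + M)/(9*(23 + M)))
d = 12966284/17910603 (d = 118/163 + ((-1*(-4) - 1*6)/(9*(23 + 6)))/(-421) = 118*(1/163) + ((⅑)*(4 - 6)/29)*(-1/421) = 118/163 + ((⅑)*(1/29)*(-2))*(-1/421) = 118/163 - 2/261*(-1/421) = 118/163 + 2/109881 = 12966284/17910603 ≈ 0.72394)
1/(d + √(r(-14/(-12), -2) - 98)) = 1/(12966284/17910603 + √(-22 - 98)) = 1/(12966284/17910603 + √(-120)) = 1/(12966284/17910603 + 2*I*√30)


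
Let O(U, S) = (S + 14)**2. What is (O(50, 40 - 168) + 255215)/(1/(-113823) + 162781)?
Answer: 30528580653/18528221762 ≈ 1.6477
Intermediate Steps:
O(U, S) = (14 + S)**2
(O(50, 40 - 168) + 255215)/(1/(-113823) + 162781) = ((14 + (40 - 168))**2 + 255215)/(1/(-113823) + 162781) = ((14 - 128)**2 + 255215)/(-1/113823 + 162781) = ((-114)**2 + 255215)/(18528221762/113823) = (12996 + 255215)*(113823/18528221762) = 268211*(113823/18528221762) = 30528580653/18528221762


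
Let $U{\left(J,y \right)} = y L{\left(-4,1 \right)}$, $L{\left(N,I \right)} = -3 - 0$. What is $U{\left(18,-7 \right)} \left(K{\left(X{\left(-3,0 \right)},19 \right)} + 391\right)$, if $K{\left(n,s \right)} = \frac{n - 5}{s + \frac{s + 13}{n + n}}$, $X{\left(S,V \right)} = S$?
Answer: $\frac{336147}{41} \approx 8198.7$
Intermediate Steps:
$L{\left(N,I \right)} = -3$ ($L{\left(N,I \right)} = -3 + 0 = -3$)
$K{\left(n,s \right)} = \frac{-5 + n}{s + \frac{13 + s}{2 n}}$
$U{\left(J,y \right)} = - 3 y$ ($U{\left(J,y \right)} = y \left(-3\right) = - 3 y$)
$U{\left(18,-7 \right)} \left(K{\left(X{\left(-3,0 \right)},19 \right)} + 391\right) = \left(-3\right) \left(-7\right) \left(2 \left(-3\right) \frac{1}{13 + 19 + 2 \left(-3\right) 19} \left(-5 - 3\right) + 391\right) = 21 \left(2 \left(-3\right) \frac{1}{13 + 19 - 114} \left(-8\right) + 391\right) = 21 \left(2 \left(-3\right) \frac{1}{-82} \left(-8\right) + 391\right) = 21 \left(2 \left(-3\right) \left(- \frac{1}{82}\right) \left(-8\right) + 391\right) = 21 \left(- \frac{24}{41} + 391\right) = 21 \cdot \frac{16007}{41} = \frac{336147}{41}$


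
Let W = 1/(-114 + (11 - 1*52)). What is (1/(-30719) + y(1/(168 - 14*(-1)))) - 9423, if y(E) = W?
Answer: -44867127109/4761445 ≈ -9423.0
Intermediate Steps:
W = -1/155 (W = 1/(-114 + (11 - 52)) = 1/(-114 - 41) = 1/(-155) = -1/155 ≈ -0.0064516)
y(E) = -1/155
(1/(-30719) + y(1/(168 - 14*(-1)))) - 9423 = (1/(-30719) - 1/155) - 9423 = (-1/30719 - 1/155) - 9423 = -30874/4761445 - 9423 = -44867127109/4761445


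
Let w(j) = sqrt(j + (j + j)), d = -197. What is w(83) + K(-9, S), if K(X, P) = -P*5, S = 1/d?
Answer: 5/197 + sqrt(249) ≈ 15.805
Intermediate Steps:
S = -1/197 (S = 1/(-197) = -1/197 ≈ -0.0050761)
w(j) = sqrt(3)*sqrt(j) (w(j) = sqrt(j + 2*j) = sqrt(3*j) = sqrt(3)*sqrt(j))
K(X, P) = -5*P
w(83) + K(-9, S) = sqrt(3)*sqrt(83) - 5*(-1/197) = sqrt(249) + 5/197 = 5/197 + sqrt(249)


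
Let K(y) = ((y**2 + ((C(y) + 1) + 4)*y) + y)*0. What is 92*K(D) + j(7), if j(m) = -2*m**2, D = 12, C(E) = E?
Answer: -98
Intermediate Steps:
K(y) = 0 (K(y) = ((y**2 + ((y + 1) + 4)*y) + y)*0 = ((y**2 + ((1 + y) + 4)*y) + y)*0 = ((y**2 + (5 + y)*y) + y)*0 = ((y**2 + y*(5 + y)) + y)*0 = (y + y**2 + y*(5 + y))*0 = 0)
92*K(D) + j(7) = 92*0 - 2*7**2 = 0 - 2*49 = 0 - 98 = -98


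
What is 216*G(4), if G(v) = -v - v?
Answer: -1728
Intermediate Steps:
G(v) = -2*v
216*G(4) = 216*(-2*4) = 216*(-8) = -1728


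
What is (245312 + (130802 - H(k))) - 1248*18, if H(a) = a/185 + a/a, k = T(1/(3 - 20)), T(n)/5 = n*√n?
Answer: 353649 + I*√17/10693 ≈ 3.5365e+5 + 0.00038559*I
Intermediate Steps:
T(n) = 5*n^(3/2) (T(n) = 5*(n*√n) = 5*n^(3/2))
k = -5*I*√17/289 (k = 5*(1/(3 - 20))^(3/2) = 5*(1/(-17))^(3/2) = 5*(-1/17)^(3/2) = 5*(-I*√17/289) = -5*I*√17/289 ≈ -0.071334*I)
H(a) = 1 + a/185 (H(a) = a*(1/185) + 1 = a/185 + 1 = 1 + a/185)
(245312 + (130802 - H(k))) - 1248*18 = (245312 + (130802 - (1 + (-5*I*√17/289)/185))) - 1248*18 = (245312 + (130802 - (1 - I*√17/10693))) - 22464 = (245312 + (130802 + (-1 + I*√17/10693))) - 22464 = (245312 + (130801 + I*√17/10693)) - 22464 = (376113 + I*√17/10693) - 22464 = 353649 + I*√17/10693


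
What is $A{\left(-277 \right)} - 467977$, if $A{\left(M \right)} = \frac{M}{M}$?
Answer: $-467976$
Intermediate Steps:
$A{\left(M \right)} = 1$
$A{\left(-277 \right)} - 467977 = 1 - 467977 = -467976$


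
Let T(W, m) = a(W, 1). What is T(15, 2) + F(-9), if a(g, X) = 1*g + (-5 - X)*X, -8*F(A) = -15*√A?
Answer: 9 + 45*I/8 ≈ 9.0 + 5.625*I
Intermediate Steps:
F(A) = 15*√A/8 (F(A) = -(-15)*√A/8 = 15*√A/8)
a(g, X) = g + X*(-5 - X)
T(W, m) = -6 + W (T(W, m) = W - 1*1² - 5*1 = W - 1*1 - 5 = W - 1 - 5 = -6 + W)
T(15, 2) + F(-9) = (-6 + 15) + 15*√(-9)/8 = 9 + 15*(3*I)/8 = 9 + 45*I/8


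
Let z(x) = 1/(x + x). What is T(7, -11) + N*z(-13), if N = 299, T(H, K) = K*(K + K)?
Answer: 461/2 ≈ 230.50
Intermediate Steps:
z(x) = 1/(2*x)
T(H, K) = 2*K² (T(H, K) = K*(2*K) = 2*K²)
T(7, -11) + N*z(-13) = 2*(-11)² + 299*((½)/(-13)) = 2*121 + 299*((½)*(-1/13)) = 242 + 299*(-1/26) = 242 - 23/2 = 461/2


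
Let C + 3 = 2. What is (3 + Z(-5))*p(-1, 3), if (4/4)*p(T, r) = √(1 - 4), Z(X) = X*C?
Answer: 8*I*√3 ≈ 13.856*I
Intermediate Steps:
C = -1 (C = -3 + 2 = -1)
Z(X) = -X (Z(X) = X*(-1) = -X)
p(T, r) = I*√3 (p(T, r) = √(1 - 4) = √(-3) = I*√3)
(3 + Z(-5))*p(-1, 3) = (3 - 1*(-5))*(I*√3) = (3 + 5)*(I*√3) = 8*(I*√3) = 8*I*√3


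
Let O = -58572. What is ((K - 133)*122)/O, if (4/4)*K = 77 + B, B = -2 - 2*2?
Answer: 1891/14643 ≈ 0.12914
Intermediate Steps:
B = -6 (B = -2 - 4 = -6)
K = 71 (K = 77 - 6 = 71)
((K - 133)*122)/O = ((71 - 133)*122)/(-58572) = -62*122*(-1/58572) = -7564*(-1/58572) = 1891/14643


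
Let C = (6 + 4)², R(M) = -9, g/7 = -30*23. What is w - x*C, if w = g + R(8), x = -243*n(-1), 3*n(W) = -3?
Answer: -29139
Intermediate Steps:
g = -4830 (g = 7*(-30*23) = 7*(-690) = -4830)
n(W) = -1 (n(W) = (⅓)*(-3) = -1)
x = 243 (x = -243*(-1) = 243)
C = 100 (C = 10² = 100)
w = -4839 (w = -4830 - 9 = -4839)
w - x*C = -4839 - 243*100 = -4839 - 1*24300 = -4839 - 24300 = -29139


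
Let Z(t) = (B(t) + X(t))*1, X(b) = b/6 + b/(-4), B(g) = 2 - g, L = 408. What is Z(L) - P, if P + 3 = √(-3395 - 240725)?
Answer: -437 - 2*I*√61030 ≈ -437.0 - 494.08*I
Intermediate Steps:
X(b) = -b/12 (X(b) = b*(⅙) + b*(-¼) = b/6 - b/4 = -b/12)
Z(t) = 2 - 13*t/12 (Z(t) = ((2 - t) - t/12)*1 = (2 - 13*t/12)*1 = 2 - 13*t/12)
P = -3 + 2*I*√61030 (P = -3 + √(-3395 - 240725) = -3 + √(-244120) = -3 + 2*I*√61030 ≈ -3.0 + 494.08*I)
Z(L) - P = (2 - 13/12*408) - (-3 + 2*I*√61030) = (2 - 442) + (3 - 2*I*√61030) = -440 + (3 - 2*I*√61030) = -437 - 2*I*√61030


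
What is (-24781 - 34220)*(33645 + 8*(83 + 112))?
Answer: -2077130205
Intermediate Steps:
(-24781 - 34220)*(33645 + 8*(83 + 112)) = -59001*(33645 + 8*195) = -59001*(33645 + 1560) = -59001*35205 = -2077130205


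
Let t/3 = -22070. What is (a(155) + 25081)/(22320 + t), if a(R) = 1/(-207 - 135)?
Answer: -779791/1364580 ≈ -0.57145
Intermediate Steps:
t = -66210 (t = 3*(-22070) = -66210)
a(R) = -1/342 (a(R) = 1/(-342) = -1/342)
(a(155) + 25081)/(22320 + t) = (-1/342 + 25081)/(22320 - 66210) = (8577701/342)/(-43890) = (8577701/342)*(-1/43890) = -779791/1364580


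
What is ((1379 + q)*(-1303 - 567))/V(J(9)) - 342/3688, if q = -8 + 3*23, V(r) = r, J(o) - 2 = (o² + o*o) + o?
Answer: -4965552783/319012 ≈ -15565.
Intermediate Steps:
J(o) = 2 + o + 2*o² (J(o) = 2 + ((o² + o*o) + o) = 2 + ((o² + o²) + o) = 2 + (2*o² + o) = 2 + (o + 2*o²) = 2 + o + 2*o²)
q = 61 (q = -8 + 69 = 61)
((1379 + q)*(-1303 - 567))/V(J(9)) - 342/3688 = ((1379 + 61)*(-1303 - 567))/(2 + 9 + 2*9²) - 342/3688 = (1440*(-1870))/(2 + 9 + 2*81) - 342*1/3688 = -2692800/(2 + 9 + 162) - 171/1844 = -2692800/173 - 171/1844 = -4965552783/319012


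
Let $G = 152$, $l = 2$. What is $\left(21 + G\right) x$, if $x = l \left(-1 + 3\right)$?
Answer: $692$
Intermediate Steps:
$x = 4$ ($x = 2 \left(-1 + 3\right) = 2 \cdot 2 = 4$)
$\left(21 + G\right) x = \left(21 + 152\right) 4 = 173 \cdot 4 = 692$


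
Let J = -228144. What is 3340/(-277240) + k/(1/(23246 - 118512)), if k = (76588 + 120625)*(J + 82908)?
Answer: 37824539037882398089/13862 ≈ 2.7286e+15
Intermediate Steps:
k = -28642427268 (k = (76588 + 120625)*(-228144 + 82908) = 197213*(-145236) = -28642427268)
3340/(-277240) + k/(1/(23246 - 118512)) = 3340/(-277240) - 28642427268/(1/(23246 - 118512)) = 3340*(-1/277240) - 28642427268/(1/(-95266)) = -167/13862 - 28642427268/(-1/95266) = -167/13862 - 28642427268*(-95266) = -167/13862 + 2728649476113288 = 37824539037882398089/13862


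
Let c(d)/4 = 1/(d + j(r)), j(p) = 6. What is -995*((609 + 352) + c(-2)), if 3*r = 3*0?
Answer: -957190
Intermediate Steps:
r = 0 (r = (3*0)/3 = (1/3)*0 = 0)
c(d) = 4/(6 + d) (c(d) = 4/(d + 6) = 4/(6 + d))
-995*((609 + 352) + c(-2)) = -995*((609 + 352) + 4/(6 - 2)) = -995*(961 + 4/4) = -995*(961 + 4*(1/4)) = -995*(961 + 1) = -995*962 = -957190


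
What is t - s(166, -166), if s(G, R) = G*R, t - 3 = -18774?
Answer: 8785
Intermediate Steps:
t = -18771 (t = 3 - 18774 = -18771)
t - s(166, -166) = -18771 - 166*(-166) = -18771 - 1*(-27556) = -18771 + 27556 = 8785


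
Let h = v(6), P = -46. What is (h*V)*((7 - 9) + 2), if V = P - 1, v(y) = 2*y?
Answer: 0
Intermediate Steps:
V = -47 (V = -46 - 1 = -47)
h = 12 (h = 2*6 = 12)
(h*V)*((7 - 9) + 2) = (12*(-47))*((7 - 9) + 2) = -564*(-2 + 2) = -564*0 = 0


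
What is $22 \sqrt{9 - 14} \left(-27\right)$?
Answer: $- 594 i \sqrt{5} \approx - 1328.2 i$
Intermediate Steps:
$22 \sqrt{9 - 14} \left(-27\right) = 22 \sqrt{-5} \left(-27\right) = 22 i \sqrt{5} \left(-27\right) = - 594 i \sqrt{5}$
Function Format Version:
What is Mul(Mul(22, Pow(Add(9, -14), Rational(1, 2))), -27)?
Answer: Mul(-594, I, Pow(5, Rational(1, 2))) ≈ Mul(-1328.2, I)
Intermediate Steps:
Mul(Mul(22, Pow(Add(9, -14), Rational(1, 2))), -27) = Mul(Mul(22, Pow(-5, Rational(1, 2))), -27) = Mul(Mul(22, Mul(I, Pow(5, Rational(1, 2)))), -27) = Mul(Mul(22, I, Pow(5, Rational(1, 2))), -27) = Mul(-594, I, Pow(5, Rational(1, 2)))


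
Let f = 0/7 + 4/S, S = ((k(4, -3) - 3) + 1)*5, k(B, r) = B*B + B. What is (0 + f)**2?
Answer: 4/2025 ≈ 0.0019753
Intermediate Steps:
k(B, r) = B + B**2 (k(B, r) = B**2 + B = B + B**2)
S = 90 (S = ((4*(1 + 4) - 3) + 1)*5 = ((4*5 - 3) + 1)*5 = ((20 - 3) + 1)*5 = (17 + 1)*5 = 18*5 = 90)
f = 2/45 (f = 0/7 + 4/90 = 0*(1/7) + 4*(1/90) = 0 + 2/45 = 2/45 ≈ 0.044444)
(0 + f)**2 = (0 + 2/45)**2 = (2/45)**2 = 4/2025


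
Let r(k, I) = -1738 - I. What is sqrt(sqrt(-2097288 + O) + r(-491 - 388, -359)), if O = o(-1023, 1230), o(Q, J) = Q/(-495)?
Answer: sqrt(-310275 + 15*I*sqrt(471889335))/15 ≈ 17.617 + 41.102*I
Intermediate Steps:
o(Q, J) = -Q/495 (o(Q, J) = Q*(-1/495) = -Q/495)
O = 31/15 (O = -1/495*(-1023) = 31/15 ≈ 2.0667)
sqrt(sqrt(-2097288 + O) + r(-491 - 388, -359)) = sqrt(sqrt(-2097288 + 31/15) + (-1738 - 1*(-359))) = sqrt(sqrt(-31459289/15) + (-1738 + 359)) = sqrt(I*sqrt(471889335)/15 - 1379) = sqrt(-1379 + I*sqrt(471889335)/15)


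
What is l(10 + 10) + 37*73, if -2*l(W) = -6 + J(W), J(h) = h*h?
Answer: 2504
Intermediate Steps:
J(h) = h**2
l(W) = 3 - W**2/2 (l(W) = -(-6 + W**2)/2 = 3 - W**2/2)
l(10 + 10) + 37*73 = (3 - (10 + 10)**2/2) + 37*73 = (3 - 1/2*20**2) + 2701 = (3 - 1/2*400) + 2701 = (3 - 200) + 2701 = -197 + 2701 = 2504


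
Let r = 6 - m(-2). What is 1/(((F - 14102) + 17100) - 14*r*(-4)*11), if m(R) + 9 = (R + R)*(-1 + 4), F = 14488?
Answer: 1/34118 ≈ 2.9310e-5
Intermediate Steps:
m(R) = -9 + 6*R (m(R) = -9 + (R + R)*(-1 + 4) = -9 + (2*R)*3 = -9 + 6*R)
r = 27 (r = 6 - (-9 + 6*(-2)) = 6 - (-9 - 12) = 6 - 1*(-21) = 6 + 21 = 27)
1/(((F - 14102) + 17100) - 14*r*(-4)*11) = 1/(((14488 - 14102) + 17100) - 378*(-4)*11) = 1/((386 + 17100) - 14*(-108)*11) = 1/(17486 + 1512*11) = 1/(17486 + 16632) = 1/34118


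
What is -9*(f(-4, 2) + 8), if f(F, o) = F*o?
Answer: 0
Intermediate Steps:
-9*(f(-4, 2) + 8) = -9*(-4*2 + 8) = -9*(-8 + 8) = -9*0 = 0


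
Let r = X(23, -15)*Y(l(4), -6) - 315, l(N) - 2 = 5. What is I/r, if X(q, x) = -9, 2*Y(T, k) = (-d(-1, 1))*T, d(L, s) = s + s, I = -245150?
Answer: 122575/126 ≈ 972.82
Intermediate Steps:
d(L, s) = 2*s
l(N) = 7 (l(N) = 2 + 5 = 7)
Y(T, k) = -T (Y(T, k) = ((-2)*T)/2 = ((-1*2)*T)/2 = (-2*T)/2 = -T)
r = -252 (r = -(-9)*7 - 315 = -9*(-7) - 315 = 63 - 315 = -252)
I/r = -245150/(-252) = -245150*(-1/252) = 122575/126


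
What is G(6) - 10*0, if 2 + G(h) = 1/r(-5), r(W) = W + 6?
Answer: -1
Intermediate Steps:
r(W) = 6 + W
G(h) = -1 (G(h) = -2 + 1/(6 - 5) = -2 + 1/1 = -2 + 1 = -1)
G(6) - 10*0 = -1 - 10*0 = -1 + 0 = -1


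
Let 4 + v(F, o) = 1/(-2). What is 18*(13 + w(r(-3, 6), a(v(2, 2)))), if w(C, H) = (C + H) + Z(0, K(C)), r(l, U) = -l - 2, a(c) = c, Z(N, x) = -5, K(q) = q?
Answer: 81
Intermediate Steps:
v(F, o) = -9/2 (v(F, o) = -4 + 1/(-2) = -4 - ½ = -9/2)
r(l, U) = -2 - l
w(C, H) = -5 + C + H (w(C, H) = (C + H) - 5 = -5 + C + H)
18*(13 + w(r(-3, 6), a(v(2, 2)))) = 18*(13 + (-5 + (-2 - 1*(-3)) - 9/2)) = 18*(13 + (-5 + (-2 + 3) - 9/2)) = 18*(13 + (-5 + 1 - 9/2)) = 18*(13 - 17/2) = 18*(9/2) = 81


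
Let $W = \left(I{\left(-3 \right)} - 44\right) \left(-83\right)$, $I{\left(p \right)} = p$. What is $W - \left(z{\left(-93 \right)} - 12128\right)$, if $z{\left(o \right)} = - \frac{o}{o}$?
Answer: $16030$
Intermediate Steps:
$z{\left(o \right)} = -1$ ($z{\left(o \right)} = \left(-1\right) 1 = -1$)
$W = 3901$ ($W = \left(-3 - 44\right) \left(-83\right) = \left(-47\right) \left(-83\right) = 3901$)
$W - \left(z{\left(-93 \right)} - 12128\right) = 3901 - \left(-1 - 12128\right) = 3901 - -12129 = 3901 + 12129 = 16030$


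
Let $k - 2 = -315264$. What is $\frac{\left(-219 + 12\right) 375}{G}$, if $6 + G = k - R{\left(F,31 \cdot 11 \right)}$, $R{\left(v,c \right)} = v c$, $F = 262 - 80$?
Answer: $\frac{15525}{75466} \approx 0.20572$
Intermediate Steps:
$k = -315262$ ($k = 2 - 315264 = -315262$)
$F = 182$
$R{\left(v,c \right)} = c v$
$G = -377330$ ($G = -6 - \left(315262 + 31 \cdot 11 \cdot 182\right) = -6 - \left(315262 + 341 \cdot 182\right) = -6 - 377324 = -377330$)
$\frac{\left(-219 + 12\right) 375}{G} = \frac{\left(-219 + 12\right) 375}{-377330} = \left(-207\right) 375 \left(- \frac{1}{377330}\right) = \left(-77625\right) \left(- \frac{1}{377330}\right) = \frac{15525}{75466}$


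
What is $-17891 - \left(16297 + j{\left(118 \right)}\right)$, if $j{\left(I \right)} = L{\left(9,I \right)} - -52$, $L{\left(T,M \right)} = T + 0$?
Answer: $-34249$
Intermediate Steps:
$L{\left(T,M \right)} = T$
$j{\left(I \right)} = 61$ ($j{\left(I \right)} = 9 - -52 = 9 + 52 = 61$)
$-17891 - \left(16297 + j{\left(118 \right)}\right) = -17891 - 16358 = -34249$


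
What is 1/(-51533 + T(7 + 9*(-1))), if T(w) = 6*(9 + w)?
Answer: -1/51491 ≈ -1.9421e-5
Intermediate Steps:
T(w) = 54 + 6*w
1/(-51533 + T(7 + 9*(-1))) = 1/(-51533 + (54 + 6*(7 + 9*(-1)))) = 1/(-51533 + (54 + 6*(7 - 9))) = 1/(-51533 + (54 + 6*(-2))) = 1/(-51533 + (54 - 12)) = 1/(-51533 + 42) = 1/(-51491) = -1/51491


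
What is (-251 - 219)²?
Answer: 220900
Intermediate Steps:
(-251 - 219)² = (-470)² = 220900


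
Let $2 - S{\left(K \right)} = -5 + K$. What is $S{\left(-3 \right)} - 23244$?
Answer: $-23234$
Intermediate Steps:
$S{\left(K \right)} = 7 - K$ ($S{\left(K \right)} = 2 - \left(-5 + K\right) = 7 - K$)
$S{\left(-3 \right)} - 23244 = \left(7 - -3\right) - 23244 = \left(7 + 3\right) - 23244 = 10 - 23244 = -23234$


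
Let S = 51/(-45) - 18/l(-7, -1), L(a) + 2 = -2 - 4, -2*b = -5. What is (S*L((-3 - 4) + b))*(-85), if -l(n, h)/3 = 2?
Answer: 3808/3 ≈ 1269.3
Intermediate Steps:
b = 5/2 (b = -½*(-5) = 5/2 ≈ 2.5000)
l(n, h) = -6 (l(n, h) = -3*2 = -6)
L(a) = -8 (L(a) = -2 + (-2 - 4) = -2 - 6 = -8)
S = 28/15 (S = 51/(-45) - 18/(-6) = 51*(-1/45) - 18*(-⅙) = -17/15 + 3 = 28/15 ≈ 1.8667)
(S*L((-3 - 4) + b))*(-85) = ((28/15)*(-8))*(-85) = -224/15*(-85) = 3808/3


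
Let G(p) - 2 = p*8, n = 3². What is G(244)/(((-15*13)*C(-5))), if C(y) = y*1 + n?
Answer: -977/390 ≈ -2.5051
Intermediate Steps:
n = 9
G(p) = 2 + 8*p (G(p) = 2 + p*8 = 2 + 8*p)
C(y) = 9 + y (C(y) = y*1 + 9 = y + 9 = 9 + y)
G(244)/(((-15*13)*C(-5))) = (2 + 8*244)/(((-15*13)*(9 - 5))) = (2 + 1952)/((-195*4)) = 1954/(-780) = 1954*(-1/780) = -977/390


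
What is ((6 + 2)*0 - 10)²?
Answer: 100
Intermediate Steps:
((6 + 2)*0 - 10)² = (8*0 - 10)² = (0 - 10)² = (-10)² = 100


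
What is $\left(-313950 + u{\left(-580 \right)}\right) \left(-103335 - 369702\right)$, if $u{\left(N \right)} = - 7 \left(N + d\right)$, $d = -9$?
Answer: $146559634599$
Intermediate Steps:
$u{\left(N \right)} = 63 - 7 N$ ($u{\left(N \right)} = - 7 \left(N - 9\right) = - 7 \left(-9 + N\right) = 63 - 7 N$)
$\left(-313950 + u{\left(-580 \right)}\right) \left(-103335 - 369702\right) = \left(-313950 + \left(63 - -4060\right)\right) \left(-103335 - 369702\right) = \left(-313950 + \left(63 + 4060\right)\right) \left(-473037\right) = \left(-313950 + 4123\right) \left(-473037\right) = \left(-309827\right) \left(-473037\right) = 146559634599$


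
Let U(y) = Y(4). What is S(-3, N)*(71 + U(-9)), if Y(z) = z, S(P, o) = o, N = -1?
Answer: -75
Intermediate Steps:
U(y) = 4
S(-3, N)*(71 + U(-9)) = -(71 + 4) = -1*75 = -75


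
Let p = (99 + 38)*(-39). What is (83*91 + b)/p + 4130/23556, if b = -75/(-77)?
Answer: -153876427/124246122 ≈ -1.2385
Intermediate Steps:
b = 75/77 (b = -75*(-1/77) = 75/77 ≈ 0.97403)
p = -5343 (p = 137*(-39) = -5343)
(83*91 + b)/p + 4130/23556 = (83*91 + 75/77)/(-5343) + 4130/23556 = (7553 + 75/77)*(-1/5343) + 4130*(1/23556) = (581656/77)*(-1/5343) + 2065/11778 = -581656/411411 + 2065/11778 = -153876427/124246122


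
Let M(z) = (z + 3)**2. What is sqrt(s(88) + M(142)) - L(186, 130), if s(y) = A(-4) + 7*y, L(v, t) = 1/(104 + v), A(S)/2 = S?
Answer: -1/290 + sqrt(21633) ≈ 147.08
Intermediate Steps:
M(z) = (3 + z)**2
A(S) = 2*S
s(y) = -8 + 7*y (s(y) = 2*(-4) + 7*y = -8 + 7*y)
sqrt(s(88) + M(142)) - L(186, 130) = sqrt((-8 + 7*88) + (3 + 142)**2) - 1/(104 + 186) = sqrt((-8 + 616) + 145**2) - 1/290 = sqrt(608 + 21025) - 1*1/290 = sqrt(21633) - 1/290 = -1/290 + sqrt(21633)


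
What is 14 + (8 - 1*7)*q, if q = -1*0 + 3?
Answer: 17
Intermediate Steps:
q = 3 (q = 0 + 3 = 3)
14 + (8 - 1*7)*q = 14 + (8 - 1*7)*3 = 14 + (8 - 7)*3 = 14 + 1*3 = 14 + 3 = 17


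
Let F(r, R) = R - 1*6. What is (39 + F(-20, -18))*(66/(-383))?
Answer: -990/383 ≈ -2.5849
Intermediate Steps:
F(r, R) = -6 + R (F(r, R) = R - 6 = -6 + R)
(39 + F(-20, -18))*(66/(-383)) = (39 + (-6 - 18))*(66/(-383)) = (39 - 24)*(66*(-1/383)) = 15*(-66/383) = -990/383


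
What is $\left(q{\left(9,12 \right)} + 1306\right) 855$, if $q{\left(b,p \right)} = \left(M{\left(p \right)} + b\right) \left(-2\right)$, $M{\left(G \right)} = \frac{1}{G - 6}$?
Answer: $1100955$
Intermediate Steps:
$M{\left(G \right)} = \frac{1}{-6 + G}$ ($M{\left(G \right)} = \frac{1}{G - 6} = \frac{1}{-6 + G}$)
$q{\left(b,p \right)} = - 2 b - \frac{2}{-6 + p}$ ($q{\left(b,p \right)} = \left(\frac{1}{-6 + p} + b\right) \left(-2\right) = \left(b + \frac{1}{-6 + p}\right) \left(-2\right) = - 2 b - \frac{2}{-6 + p}$)
$\left(q{\left(9,12 \right)} + 1306\right) 855 = \left(\frac{2 \left(-1 - 9 \left(-6 + 12\right)\right)}{-6 + 12} + 1306\right) 855 = \left(\frac{2 \left(-1 - 9 \cdot 6\right)}{6} + 1306\right) 855 = \left(2 \cdot \frac{1}{6} \left(-1 - 54\right) + 1306\right) 855 = \left(2 \cdot \frac{1}{6} \left(-55\right) + 1306\right) 855 = \left(- \frac{55}{3} + 1306\right) 855 = \frac{3863}{3} \cdot 855 = 1100955$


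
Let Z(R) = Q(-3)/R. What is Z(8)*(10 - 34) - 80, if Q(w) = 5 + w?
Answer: -86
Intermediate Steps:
Z(R) = 2/R (Z(R) = (5 - 3)/R = 2/R)
Z(8)*(10 - 34) - 80 = (2/8)*(10 - 34) - 80 = (2*(1/8))*(-24) - 80 = (1/4)*(-24) - 80 = -6 - 80 = -86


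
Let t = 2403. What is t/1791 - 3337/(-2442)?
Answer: 1316077/485958 ≈ 2.7082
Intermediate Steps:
t/1791 - 3337/(-2442) = 2403/1791 - 3337/(-2442) = 2403*(1/1791) - 3337*(-1/2442) = 267/199 + 3337/2442 = 1316077/485958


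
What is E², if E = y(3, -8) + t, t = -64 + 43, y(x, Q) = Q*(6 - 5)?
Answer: 841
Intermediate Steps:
y(x, Q) = Q (y(x, Q) = Q*1 = Q)
t = -21
E = -29 (E = -8 - 21 = -29)
E² = (-29)² = 841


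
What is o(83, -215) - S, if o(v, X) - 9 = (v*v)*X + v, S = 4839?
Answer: -1485882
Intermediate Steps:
o(v, X) = 9 + v + X*v² (o(v, X) = 9 + ((v*v)*X + v) = 9 + (v²*X + v) = 9 + (X*v² + v) = 9 + (v + X*v²) = 9 + v + X*v²)
o(83, -215) - S = (9 + 83 - 215*83²) - 1*4839 = (9 + 83 - 215*6889) - 4839 = (9 + 83 - 1481135) - 4839 = -1481043 - 4839 = -1485882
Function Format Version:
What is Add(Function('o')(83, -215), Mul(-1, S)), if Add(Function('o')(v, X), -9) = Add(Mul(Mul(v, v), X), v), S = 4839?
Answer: -1485882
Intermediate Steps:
Function('o')(v, X) = Add(9, v, Mul(X, Pow(v, 2))) (Function('o')(v, X) = Add(9, Add(Mul(Mul(v, v), X), v)) = Add(9, Add(Mul(Pow(v, 2), X), v)) = Add(9, Add(Mul(X, Pow(v, 2)), v)) = Add(9, Add(v, Mul(X, Pow(v, 2)))) = Add(9, v, Mul(X, Pow(v, 2))))
Add(Function('o')(83, -215), Mul(-1, S)) = Add(Add(9, 83, Mul(-215, Pow(83, 2))), Mul(-1, 4839)) = Add(Add(9, 83, Mul(-215, 6889)), -4839) = Add(Add(9, 83, -1481135), -4839) = Add(-1481043, -4839) = -1485882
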